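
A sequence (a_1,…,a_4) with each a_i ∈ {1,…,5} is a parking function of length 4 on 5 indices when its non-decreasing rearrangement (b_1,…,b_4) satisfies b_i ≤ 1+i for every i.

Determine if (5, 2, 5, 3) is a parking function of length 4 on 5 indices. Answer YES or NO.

Rearranged: b = (2, 3, 5, 5).
  b_1=2 ≤ 2
  b_2=3 ≤ 3
  b_3=5 > 4
  fails at i=3 ⇒ NO

NO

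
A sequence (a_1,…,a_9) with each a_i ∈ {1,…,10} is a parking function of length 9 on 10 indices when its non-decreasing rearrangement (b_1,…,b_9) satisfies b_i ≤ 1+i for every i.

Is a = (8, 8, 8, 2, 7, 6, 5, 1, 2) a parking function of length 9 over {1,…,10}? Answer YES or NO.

YES

Sorted: b = (1, 2, 2, 5, 6, 7, 8, 8, 8).
  b_1=1 ≤ 2
  b_2=2 ≤ 3
  b_3=2 ≤ 4
  b_4=5 ≤ 5
  b_5=6 ≤ 6
  b_6=7 ≤ 7
  b_7=8 ≤ 8
  b_8=8 ≤ 9
  b_9=8 ≤ 10
All bounds hold ⇒ YES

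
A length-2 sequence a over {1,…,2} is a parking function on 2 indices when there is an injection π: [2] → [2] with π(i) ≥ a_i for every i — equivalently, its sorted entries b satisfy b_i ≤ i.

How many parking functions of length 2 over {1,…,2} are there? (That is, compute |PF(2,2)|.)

|PF(2,2)| = (2+1−2)·(2+1)^{2−1} = 1·3 = 3 (Konheim–Weiss)
Check (1,1) → sorted (1,1): b_i ≤ i ∀i, a PF.

3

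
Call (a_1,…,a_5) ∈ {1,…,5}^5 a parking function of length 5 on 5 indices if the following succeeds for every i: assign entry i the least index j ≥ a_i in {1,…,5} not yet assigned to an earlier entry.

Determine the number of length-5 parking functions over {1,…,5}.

1296

Count = (5+1−5)·(5+1)^{5−1} = 1·1296 = 1296 (Konheim–Weiss)
E.g. (3,4,1,4,1) → sorted (1,1,3,4,4): b_i ≤ i ∀i, a PF.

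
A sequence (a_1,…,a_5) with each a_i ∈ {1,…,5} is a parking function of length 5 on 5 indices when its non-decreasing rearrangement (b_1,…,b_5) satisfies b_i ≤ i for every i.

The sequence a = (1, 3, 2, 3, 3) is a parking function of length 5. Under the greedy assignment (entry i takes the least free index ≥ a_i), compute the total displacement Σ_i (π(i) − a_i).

3

Σπ = 15 ({1..5} each once); Σa = 1+3+2+3+3 = 12; disp = 15−12 = 3.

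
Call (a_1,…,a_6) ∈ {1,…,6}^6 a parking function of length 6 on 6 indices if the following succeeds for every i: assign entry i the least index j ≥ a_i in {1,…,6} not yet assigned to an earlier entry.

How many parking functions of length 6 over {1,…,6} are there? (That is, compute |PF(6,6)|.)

16807

|PF| = (7−6)·7^(6−1) = 1·16807 = 16807 (Konheim–Weiss)
Check (1,3,5,1,2,3) → sorted (1,1,2,3,3,5): b_i ≤ i ∀i, a PF.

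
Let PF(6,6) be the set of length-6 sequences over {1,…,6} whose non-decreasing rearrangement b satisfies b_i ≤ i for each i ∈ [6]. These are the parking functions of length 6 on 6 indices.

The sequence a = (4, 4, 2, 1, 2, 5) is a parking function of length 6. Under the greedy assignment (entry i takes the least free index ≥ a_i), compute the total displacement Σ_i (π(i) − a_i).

3

Σπ = 21 ({1..6} each once); Σa = 4+4+2+1+2+5 = 18; disp = 21−18 = 3.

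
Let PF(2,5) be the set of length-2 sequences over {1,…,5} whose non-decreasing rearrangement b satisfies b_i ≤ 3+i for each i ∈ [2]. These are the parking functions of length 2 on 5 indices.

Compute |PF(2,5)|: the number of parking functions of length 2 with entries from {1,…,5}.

Count = (6−2)·6^(2−1) = 4×6 = 24 (Pollak)
E.g. (2,2) → sorted (2,2): b_i ≤ 3+i ∀i, a PF.

24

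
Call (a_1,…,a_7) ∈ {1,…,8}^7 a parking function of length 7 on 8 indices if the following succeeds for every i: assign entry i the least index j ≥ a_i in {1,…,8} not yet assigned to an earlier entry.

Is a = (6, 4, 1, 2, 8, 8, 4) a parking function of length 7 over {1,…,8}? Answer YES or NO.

Sorted: b = (1, 2, 4, 4, 6, 8, 8).
  b_1=1 ≤ 2
  b_2=2 ≤ 3
  b_3=4 ≤ 4
  b_4=4 ≤ 5
  b_5=6 ≤ 6
  b_6=8 > 7
  fails at i=6 ⇒ NO

NO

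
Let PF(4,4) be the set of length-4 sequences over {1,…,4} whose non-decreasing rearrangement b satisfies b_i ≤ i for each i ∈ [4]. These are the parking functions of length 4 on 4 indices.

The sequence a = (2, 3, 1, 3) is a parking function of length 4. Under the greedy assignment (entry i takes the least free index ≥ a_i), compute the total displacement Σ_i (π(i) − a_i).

Σπ(i) = 1+…+4 = 10; Σa = 2+3+1+3 = 9; disp = 10−9 = 1.

1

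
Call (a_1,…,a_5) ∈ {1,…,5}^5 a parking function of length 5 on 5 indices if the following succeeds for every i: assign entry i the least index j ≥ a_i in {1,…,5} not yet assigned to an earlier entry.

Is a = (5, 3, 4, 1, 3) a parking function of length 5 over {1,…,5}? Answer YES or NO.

NO

Rearranged: b = (1, 3, 3, 4, 5).
  b_1=1 ≤ 1
  b_2=3 > 2
  fails at i=2 ⇒ NO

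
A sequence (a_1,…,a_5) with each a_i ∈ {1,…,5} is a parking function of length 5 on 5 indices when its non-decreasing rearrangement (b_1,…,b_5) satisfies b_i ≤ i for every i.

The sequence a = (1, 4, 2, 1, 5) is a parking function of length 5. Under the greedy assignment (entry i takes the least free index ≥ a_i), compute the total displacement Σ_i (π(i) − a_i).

2

Σπ = 5·6/2 = 15 (π permutes [5]); Σa = 1+4+2+1+5 = 13; disp = 15−13 = 2.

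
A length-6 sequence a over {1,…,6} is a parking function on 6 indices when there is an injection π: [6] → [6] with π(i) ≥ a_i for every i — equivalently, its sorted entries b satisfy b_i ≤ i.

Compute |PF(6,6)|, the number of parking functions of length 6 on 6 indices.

#PF = (6−6+1)·(6+1)^(6−1) = 1·16807 = 16807 (Pollak)
One tuple (4,1,3,1,2,4) → sorted (1,1,2,3,4,4): b_i ≤ i ∀i, a PF.

16807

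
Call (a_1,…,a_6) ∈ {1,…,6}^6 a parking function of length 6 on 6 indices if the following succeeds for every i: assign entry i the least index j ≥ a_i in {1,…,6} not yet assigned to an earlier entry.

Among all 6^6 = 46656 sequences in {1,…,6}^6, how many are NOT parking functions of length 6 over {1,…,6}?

#PF = (6−6+1)·(6+1)^(6−1) = 1 · 16807 = 16807 [KW]
One tuple (1,4,6,6,5,6) → sorted (1,4,5,6,6,6): b_2=4>2, not a PF.
Total 46656; non-PF = 46656−16807 = 29849

29849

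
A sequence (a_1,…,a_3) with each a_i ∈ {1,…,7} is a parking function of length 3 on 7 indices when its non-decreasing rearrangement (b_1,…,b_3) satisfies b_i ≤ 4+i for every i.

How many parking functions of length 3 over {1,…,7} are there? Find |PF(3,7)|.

320

|PF| = (8−3)·8^(3−1) = 5 · 64 = 320 [KW]
Check (4,5,7) → sorted (4,5,7): b_i ≤ 4+i ∀i, a PF.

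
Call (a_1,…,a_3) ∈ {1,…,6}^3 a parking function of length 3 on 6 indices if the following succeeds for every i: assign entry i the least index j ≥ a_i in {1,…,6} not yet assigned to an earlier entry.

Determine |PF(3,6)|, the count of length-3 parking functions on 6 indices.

196

|PF| = (6+1−3)·(6+1)^{3−1} = 4×49 = 196 (Konheim–Weiss)
Example (6,3,4) → sorted (3,4,6): b_i ≤ 3+i ∀i, a PF.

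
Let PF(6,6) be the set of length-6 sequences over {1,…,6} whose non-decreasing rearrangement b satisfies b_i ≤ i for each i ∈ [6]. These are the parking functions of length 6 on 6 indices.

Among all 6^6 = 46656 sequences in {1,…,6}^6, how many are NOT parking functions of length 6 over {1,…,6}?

29849

|PF| = (6−6+1)·(6+1)^(6−1) = 1·16807 = 16807 (Pollak)
E.g. (6,3,4,2,4,4) → sorted (2,3,4,4,4,6): b_1=2>1, not a PF.
So 46656 − 16807 = 29849 fail.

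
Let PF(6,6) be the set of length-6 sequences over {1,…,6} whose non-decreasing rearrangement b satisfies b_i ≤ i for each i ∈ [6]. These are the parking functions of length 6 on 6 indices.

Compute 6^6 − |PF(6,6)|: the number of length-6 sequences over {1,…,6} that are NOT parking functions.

29849

Count = (7−6)·7^(6−1) = 1 · 16807 = 16807
One tuple (1,1,6,6,6,6) → sorted (1,1,6,6,6,6): b_3=6>3, not a PF.
6^6 − 16807 = 46656 − 16807 = 29849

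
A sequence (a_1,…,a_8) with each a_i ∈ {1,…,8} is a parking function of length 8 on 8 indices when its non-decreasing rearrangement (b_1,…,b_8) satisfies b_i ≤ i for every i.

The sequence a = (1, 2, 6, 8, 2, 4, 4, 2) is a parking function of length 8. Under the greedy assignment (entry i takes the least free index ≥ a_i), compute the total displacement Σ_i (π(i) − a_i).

Σπ = 8·9/2 = 36 (π permutes [8]); Σa = 1+2+6+8+2+4+4+2 = 29; disp = 36−29 = 7.

7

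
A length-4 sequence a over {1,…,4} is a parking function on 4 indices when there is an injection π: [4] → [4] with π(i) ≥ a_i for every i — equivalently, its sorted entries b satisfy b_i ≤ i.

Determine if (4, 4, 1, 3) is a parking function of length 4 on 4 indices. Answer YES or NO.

Order a: b = (1, 3, 4, 4).
  b_1=1 ≤ 1
  b_2=3 > 2
  fails at i=2 ⇒ NO

NO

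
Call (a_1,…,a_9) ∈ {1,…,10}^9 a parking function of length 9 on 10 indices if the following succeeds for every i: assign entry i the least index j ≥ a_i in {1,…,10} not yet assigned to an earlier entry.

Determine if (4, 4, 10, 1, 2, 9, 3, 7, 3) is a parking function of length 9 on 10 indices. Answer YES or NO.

YES

Rearranged: b = (1, 2, 3, 3, 4, 4, 7, 9, 10).
  b_1=1 ≤ 2
  b_2=2 ≤ 3
  b_3=3 ≤ 4
  b_4=3 ≤ 5
  b_5=4 ≤ 6
  b_6=4 ≤ 7
  b_7=7 ≤ 8
  b_8=9 ≤ 9
  b_9=10 ≤ 10
All bounds hold ⇒ YES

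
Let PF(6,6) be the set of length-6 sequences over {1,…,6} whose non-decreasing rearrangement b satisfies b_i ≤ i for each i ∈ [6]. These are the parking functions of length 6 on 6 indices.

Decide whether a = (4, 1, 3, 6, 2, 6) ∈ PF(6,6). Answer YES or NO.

NO

Sorted: b = (1, 2, 3, 4, 6, 6).
  b_1=1 ≤ 1
  b_2=2 ≤ 2
  b_3=3 ≤ 3
  b_4=4 ≤ 4
  b_5=6 > 5
  fails at i=5 ⇒ NO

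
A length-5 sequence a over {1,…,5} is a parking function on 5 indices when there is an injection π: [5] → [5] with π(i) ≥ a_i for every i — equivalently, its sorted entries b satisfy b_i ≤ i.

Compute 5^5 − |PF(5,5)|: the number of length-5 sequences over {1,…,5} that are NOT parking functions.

1829

#PF = (6−5)·6^(5−1) = 1×1296 = 1296 (Pollak)
E.g. (5,5,5,4,2) → sorted (2,4,5,5,5): b_1=2>1, not a PF.
So 3125 − 1296 = 1829 fail.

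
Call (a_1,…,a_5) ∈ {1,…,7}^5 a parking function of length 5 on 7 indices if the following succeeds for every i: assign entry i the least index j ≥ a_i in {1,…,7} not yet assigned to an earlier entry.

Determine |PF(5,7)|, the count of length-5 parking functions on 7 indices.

12288

Count = 3·8^4 = 3·4096 = 12288
Example (7,2,2,6,4) → sorted (2,2,4,6,7): b_i ≤ 2+i ∀i, a PF.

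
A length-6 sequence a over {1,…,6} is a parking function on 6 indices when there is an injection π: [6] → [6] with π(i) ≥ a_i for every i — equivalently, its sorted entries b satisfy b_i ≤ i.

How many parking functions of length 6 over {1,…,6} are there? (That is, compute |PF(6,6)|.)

16807

|PF| = (6+1−6)·(6+1)^{6−1} = 1 · 16807 = 16807 (Konheim–Weiss)
Check (3,1,2,3,6,4) → sorted (1,2,3,3,4,6): b_i ≤ i ∀i, a PF.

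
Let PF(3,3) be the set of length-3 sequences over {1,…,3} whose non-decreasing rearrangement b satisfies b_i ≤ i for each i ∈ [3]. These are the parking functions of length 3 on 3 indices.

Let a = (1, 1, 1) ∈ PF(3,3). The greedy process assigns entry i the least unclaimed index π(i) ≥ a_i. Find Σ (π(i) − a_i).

3

Σπ = 3·4/2 = 6 (π permutes [3]); Σa = 1+1+1 = 3; disp = 6−3 = 3.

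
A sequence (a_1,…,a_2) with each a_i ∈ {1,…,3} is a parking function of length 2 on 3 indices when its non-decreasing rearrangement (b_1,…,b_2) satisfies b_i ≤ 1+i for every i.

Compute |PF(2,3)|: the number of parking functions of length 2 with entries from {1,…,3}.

8

|PF(2,3)| = (3−2+1)·(3+1)^(2−1) = 2×4 = 8 (Pollak)
One tuple (2,3) → sorted (2,3): b_i ≤ 1+i ∀i, a PF.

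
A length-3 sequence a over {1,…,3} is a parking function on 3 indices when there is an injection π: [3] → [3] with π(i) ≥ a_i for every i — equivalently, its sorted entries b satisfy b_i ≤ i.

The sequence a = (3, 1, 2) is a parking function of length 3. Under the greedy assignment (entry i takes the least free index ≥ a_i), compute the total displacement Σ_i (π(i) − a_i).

Σπ = 6 ({1..3} each once); Σa = 3+1+2 = 6; disp = 6−6 = 0.

0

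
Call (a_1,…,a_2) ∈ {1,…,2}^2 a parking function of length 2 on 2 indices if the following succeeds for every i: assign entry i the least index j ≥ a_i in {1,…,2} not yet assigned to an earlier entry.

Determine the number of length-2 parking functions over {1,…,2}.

3

|PF| = 1·3^1 = 1 · 3 = 3 (Pollak)
One tuple (1,2) → sorted (1,2): b_i ≤ i ∀i, a PF.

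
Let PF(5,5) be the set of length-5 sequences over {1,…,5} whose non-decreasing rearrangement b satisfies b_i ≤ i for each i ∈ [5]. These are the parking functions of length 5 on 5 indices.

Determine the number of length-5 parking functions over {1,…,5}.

1296

Count = (5+1−5)·(5+1)^{5−1} = 1·1296 = 1296 (Konheim–Weiss)
E.g. (3,1,2,4,3) → sorted (1,2,3,3,4): b_i ≤ i ∀i, a PF.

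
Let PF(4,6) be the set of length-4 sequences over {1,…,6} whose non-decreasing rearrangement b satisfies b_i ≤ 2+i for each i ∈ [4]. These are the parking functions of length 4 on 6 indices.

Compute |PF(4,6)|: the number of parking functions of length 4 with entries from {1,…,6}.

|PF(4,6)| = 3·7^3 = 3·343 = 1029
E.g. (5,1,5,1) → sorted (1,1,5,5): b_i ≤ 2+i ∀i, a PF.

1029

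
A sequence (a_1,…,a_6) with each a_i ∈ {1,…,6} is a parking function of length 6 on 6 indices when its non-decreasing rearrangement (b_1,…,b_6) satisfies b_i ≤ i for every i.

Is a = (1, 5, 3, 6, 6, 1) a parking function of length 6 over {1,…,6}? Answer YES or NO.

Order a: b = (1, 1, 3, 5, 6, 6).
  b_1=1 ≤ 1
  b_2=1 ≤ 2
  b_3=3 ≤ 3
  b_4=5 > 4
  fails at i=4 ⇒ NO

NO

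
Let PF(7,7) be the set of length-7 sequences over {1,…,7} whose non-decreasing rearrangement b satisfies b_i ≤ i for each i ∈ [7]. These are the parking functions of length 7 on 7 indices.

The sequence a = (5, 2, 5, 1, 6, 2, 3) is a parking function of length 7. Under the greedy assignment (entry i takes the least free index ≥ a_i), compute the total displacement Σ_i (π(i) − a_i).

4

Σπ(i) = 1+…+7 = 28; Σa = 5+2+5+1+6+2+3 = 24; disp = 28−24 = 4.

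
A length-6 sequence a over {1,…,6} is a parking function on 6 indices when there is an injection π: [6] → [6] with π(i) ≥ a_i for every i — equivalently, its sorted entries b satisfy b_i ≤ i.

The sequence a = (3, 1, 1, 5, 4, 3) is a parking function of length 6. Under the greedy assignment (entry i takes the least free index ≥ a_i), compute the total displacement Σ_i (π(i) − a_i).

4

Σπ = 21 ({1..6} each once); Σa = 3+1+1+5+4+3 = 17; disp = 21−17 = 4.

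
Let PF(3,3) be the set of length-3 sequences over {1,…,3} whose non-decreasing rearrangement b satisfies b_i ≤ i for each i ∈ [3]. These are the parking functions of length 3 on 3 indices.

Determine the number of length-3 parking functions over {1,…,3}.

16

|PF| = (4−3)·4^(3−1) = 1·16 = 16 [KW]
One tuple (2,1,3) → sorted (1,2,3): b_i ≤ i ∀i, a PF.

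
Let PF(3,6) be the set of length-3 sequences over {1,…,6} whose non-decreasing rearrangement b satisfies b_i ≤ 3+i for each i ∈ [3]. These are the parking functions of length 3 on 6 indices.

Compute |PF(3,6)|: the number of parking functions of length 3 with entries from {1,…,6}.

#PF = (7−3)·7^(3−1) = 4 · 49 = 196 (Pollak)
Check (1,2,3) → sorted (1,2,3): b_i ≤ 3+i ∀i, a PF.

196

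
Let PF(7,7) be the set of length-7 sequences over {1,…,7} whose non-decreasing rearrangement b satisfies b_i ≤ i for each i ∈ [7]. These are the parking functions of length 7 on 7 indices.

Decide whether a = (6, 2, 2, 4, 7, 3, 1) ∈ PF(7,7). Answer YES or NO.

YES

Rearranged: b = (1, 2, 2, 3, 4, 6, 7).
  b_1=1 ≤ 1
  b_2=2 ≤ 2
  b_3=2 ≤ 3
  b_4=3 ≤ 4
  b_5=4 ≤ 5
  b_6=6 ≤ 6
  b_7=7 ≤ 7
All bounds hold ⇒ YES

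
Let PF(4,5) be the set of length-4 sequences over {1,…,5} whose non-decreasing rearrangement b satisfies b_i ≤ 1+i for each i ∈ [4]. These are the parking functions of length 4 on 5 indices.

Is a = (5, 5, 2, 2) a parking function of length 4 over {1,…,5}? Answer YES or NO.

Sorted: b = (2, 2, 5, 5).
  b_1=2 ≤ 2
  b_2=2 ≤ 3
  b_3=5 > 4
  fails at i=3 ⇒ NO

NO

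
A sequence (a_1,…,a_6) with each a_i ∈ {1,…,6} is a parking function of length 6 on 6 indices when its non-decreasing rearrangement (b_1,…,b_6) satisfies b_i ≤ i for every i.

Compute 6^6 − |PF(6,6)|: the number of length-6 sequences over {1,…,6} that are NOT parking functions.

29849

|PF| = (7−6)·7^(6−1) = 1·16807 = 16807 (Pollak)
E.g. (2,5,5,6,3,4) → sorted (2,3,4,5,5,6): b_1=2>1, not a PF.
Total 46656; non-PF = 46656−16807 = 29849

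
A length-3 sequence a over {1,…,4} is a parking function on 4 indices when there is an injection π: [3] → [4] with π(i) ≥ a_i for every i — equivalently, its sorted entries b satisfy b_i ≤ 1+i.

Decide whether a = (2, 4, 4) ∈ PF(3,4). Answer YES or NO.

Sorted: b = (2, 4, 4).
  b_1=2 ≤ 2
  b_2=4 > 3
  fails at i=2 ⇒ NO

NO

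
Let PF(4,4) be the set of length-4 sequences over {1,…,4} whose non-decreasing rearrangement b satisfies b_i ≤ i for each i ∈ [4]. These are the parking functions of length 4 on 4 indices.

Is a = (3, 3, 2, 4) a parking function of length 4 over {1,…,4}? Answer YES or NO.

NO

Rearranged: b = (2, 3, 3, 4).
  b_1=2 > 1
  fails at i=1 ⇒ NO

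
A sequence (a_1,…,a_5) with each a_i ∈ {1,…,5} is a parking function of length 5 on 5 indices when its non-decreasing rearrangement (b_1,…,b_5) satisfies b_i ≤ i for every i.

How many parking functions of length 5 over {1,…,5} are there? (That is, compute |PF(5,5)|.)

|PF(5,5)| = 1·6^4 = 1 · 1296 = 1296 (Konheim–Weiss)
Example (1,1,2,4,4) → sorted (1,1,2,4,4): b_i ≤ i ∀i, a PF.

1296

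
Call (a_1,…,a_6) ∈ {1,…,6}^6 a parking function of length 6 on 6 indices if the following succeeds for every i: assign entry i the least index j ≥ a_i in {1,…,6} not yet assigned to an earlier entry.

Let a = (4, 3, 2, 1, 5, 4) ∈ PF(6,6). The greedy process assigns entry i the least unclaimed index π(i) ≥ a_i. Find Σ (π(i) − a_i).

Σπ(i) = 1+…+6 = 21; Σa = 4+3+2+1+5+4 = 19; disp = 21−19 = 2.

2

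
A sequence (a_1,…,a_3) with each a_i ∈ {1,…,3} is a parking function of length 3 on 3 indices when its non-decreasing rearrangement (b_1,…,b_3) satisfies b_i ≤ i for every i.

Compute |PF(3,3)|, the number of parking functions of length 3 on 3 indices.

16

#PF = 1·4^2 = 1×16 = 16 (Pollak)
Check (1,1,3) → sorted (1,1,3): b_i ≤ i ∀i, a PF.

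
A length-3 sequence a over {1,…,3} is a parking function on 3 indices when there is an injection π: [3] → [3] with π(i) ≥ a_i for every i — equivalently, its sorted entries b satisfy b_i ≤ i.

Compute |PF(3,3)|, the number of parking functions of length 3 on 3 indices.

#PF = (4−3)·4^(3−1) = 1×16 = 16 [KW]
One tuple (1,1,1) → sorted (1,1,1): b_i ≤ i ∀i, a PF.

16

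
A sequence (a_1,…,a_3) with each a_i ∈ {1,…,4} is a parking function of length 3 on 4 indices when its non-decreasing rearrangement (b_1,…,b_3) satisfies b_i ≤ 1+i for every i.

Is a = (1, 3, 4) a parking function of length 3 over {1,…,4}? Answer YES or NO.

YES

Rearranged: b = (1, 3, 4).
  b_1=1 ≤ 2
  b_2=3 ≤ 3
  b_3=4 ≤ 4
All bounds hold ⇒ YES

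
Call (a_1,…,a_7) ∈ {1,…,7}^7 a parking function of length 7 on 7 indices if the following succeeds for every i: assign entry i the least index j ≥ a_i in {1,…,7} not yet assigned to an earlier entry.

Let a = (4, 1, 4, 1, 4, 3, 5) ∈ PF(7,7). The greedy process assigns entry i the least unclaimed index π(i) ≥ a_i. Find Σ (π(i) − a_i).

6

Σπ(i) = 1+…+7 = 28; Σa = 4+1+4+1+4+3+5 = 22; disp = 28−22 = 6.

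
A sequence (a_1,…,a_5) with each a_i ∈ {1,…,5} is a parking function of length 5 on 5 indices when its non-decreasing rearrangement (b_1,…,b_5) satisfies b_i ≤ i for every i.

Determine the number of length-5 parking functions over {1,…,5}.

#PF = 1·6^4 = 1×1296 = 1296 (Pollak)
One tuple (4,1,3,2,5) → sorted (1,2,3,4,5): b_i ≤ i ∀i, a PF.

1296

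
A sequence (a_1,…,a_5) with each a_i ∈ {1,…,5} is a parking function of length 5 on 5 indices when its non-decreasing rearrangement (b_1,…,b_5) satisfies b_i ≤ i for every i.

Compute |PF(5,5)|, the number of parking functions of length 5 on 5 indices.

Count = (6−5)·6^(5−1) = 1 · 1296 = 1296 [KW]
E.g. (3,3,2,5,1) → sorted (1,2,3,3,5): b_i ≤ i ∀i, a PF.

1296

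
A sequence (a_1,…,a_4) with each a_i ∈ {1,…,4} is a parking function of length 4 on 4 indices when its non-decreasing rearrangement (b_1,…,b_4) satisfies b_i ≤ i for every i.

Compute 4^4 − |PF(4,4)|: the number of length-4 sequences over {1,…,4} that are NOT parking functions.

131

|PF(4,4)| = (4−4+1)·(4+1)^(4−1) = 1·125 = 125 (Konheim–Weiss)
E.g. (4,2,4,4) → sorted (2,4,4,4): b_1=2>1, not a PF.
So 256 − 125 = 131 fail.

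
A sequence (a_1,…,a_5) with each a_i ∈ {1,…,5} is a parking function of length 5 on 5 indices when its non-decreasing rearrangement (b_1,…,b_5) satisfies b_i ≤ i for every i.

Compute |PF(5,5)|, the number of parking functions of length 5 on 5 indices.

#PF = (5−5+1)·(5+1)^(5−1) = 1 · 1296 = 1296 (Pollak)
Example (3,3,1,2,3) → sorted (1,2,3,3,3): b_i ≤ i ∀i, a PF.

1296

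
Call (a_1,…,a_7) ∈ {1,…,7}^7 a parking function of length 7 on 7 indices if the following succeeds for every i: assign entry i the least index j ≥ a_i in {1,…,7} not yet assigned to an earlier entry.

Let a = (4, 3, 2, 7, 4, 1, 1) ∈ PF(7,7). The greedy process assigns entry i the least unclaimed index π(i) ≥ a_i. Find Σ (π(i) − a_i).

Σπ = 28 ({1..7} each once); Σa = 4+3+2+7+4+1+1 = 22; disp = 28−22 = 6.

6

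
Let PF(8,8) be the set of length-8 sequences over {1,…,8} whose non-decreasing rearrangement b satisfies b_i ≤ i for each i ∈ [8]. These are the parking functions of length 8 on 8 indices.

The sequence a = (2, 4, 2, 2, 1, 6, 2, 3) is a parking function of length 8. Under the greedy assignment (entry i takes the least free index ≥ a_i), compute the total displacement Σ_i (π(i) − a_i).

Σπ = 36 ({1..8} each once); Σa = 2+4+2+2+1+6+2+3 = 22; disp = 36−22 = 14.

14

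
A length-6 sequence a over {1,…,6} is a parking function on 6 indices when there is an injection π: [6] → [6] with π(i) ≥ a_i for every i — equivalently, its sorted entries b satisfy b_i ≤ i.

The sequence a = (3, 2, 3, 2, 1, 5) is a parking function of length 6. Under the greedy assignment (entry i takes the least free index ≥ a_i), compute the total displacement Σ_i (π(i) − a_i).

5

Σπ = 6·7/2 = 21 (π permutes [6]); Σa = 3+2+3+2+1+5 = 16; disp = 21−16 = 5.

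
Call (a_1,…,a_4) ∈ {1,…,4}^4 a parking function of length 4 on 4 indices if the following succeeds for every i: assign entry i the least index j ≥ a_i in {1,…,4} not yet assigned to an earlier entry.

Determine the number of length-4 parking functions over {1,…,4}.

125

Count = (4−4+1)·(4+1)^(4−1) = 1×125 = 125 [KW]
Example (3,1,2,2) → sorted (1,2,2,3): b_i ≤ i ∀i, a PF.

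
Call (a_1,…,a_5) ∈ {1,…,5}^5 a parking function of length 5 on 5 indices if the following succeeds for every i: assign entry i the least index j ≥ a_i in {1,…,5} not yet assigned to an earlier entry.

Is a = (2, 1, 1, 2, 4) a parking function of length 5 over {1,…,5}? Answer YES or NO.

YES

Sorted: b = (1, 1, 2, 2, 4).
  b_1=1 ≤ 1
  b_2=1 ≤ 2
  b_3=2 ≤ 3
  b_4=2 ≤ 4
  b_5=4 ≤ 5
All bounds hold ⇒ YES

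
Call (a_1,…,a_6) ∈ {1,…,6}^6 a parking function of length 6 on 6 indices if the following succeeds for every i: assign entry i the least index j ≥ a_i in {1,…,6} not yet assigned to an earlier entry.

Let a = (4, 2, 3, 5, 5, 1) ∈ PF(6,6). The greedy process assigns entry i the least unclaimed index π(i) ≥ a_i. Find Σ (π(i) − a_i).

Σπ = 6·7/2 = 21 (π permutes [6]); Σa = 4+2+3+5+5+1 = 20; disp = 21−20 = 1.

1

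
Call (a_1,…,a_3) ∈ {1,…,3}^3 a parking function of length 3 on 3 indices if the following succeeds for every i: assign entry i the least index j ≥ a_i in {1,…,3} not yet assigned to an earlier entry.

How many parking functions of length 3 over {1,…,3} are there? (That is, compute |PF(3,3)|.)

Count = 1·4^2 = 1·16 = 16 (Pollak)
Example (1,3,1) → sorted (1,1,3): b_i ≤ i ∀i, a PF.

16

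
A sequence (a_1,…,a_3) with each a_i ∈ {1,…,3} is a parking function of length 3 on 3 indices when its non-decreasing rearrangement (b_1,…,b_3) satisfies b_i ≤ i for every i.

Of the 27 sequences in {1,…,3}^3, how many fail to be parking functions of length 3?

|PF(3,3)| = (3−3+1)·(3+1)^(3−1) = 1×16 = 16 (Pollak)
One tuple (3,2,3) → sorted (2,3,3): b_1=2>1, not a PF.
Total 27; non-PF = 27−16 = 11

11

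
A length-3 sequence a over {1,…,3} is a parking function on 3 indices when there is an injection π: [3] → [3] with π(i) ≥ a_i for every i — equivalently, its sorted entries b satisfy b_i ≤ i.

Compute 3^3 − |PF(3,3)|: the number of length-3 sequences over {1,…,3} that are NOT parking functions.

11

#PF = (4−3)·4^(3−1) = 1 · 16 = 16
Example (3,2,2) → sorted (2,2,3): b_1=2>1, not a PF.
So 27 − 16 = 11 fail.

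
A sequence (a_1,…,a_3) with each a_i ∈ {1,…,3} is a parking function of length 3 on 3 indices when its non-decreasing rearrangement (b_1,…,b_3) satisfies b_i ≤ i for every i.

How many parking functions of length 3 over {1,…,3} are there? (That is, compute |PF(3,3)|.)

16

#PF = 1·4^2 = 1·16 = 16
E.g. (2,1,1) → sorted (1,1,2): b_i ≤ i ∀i, a PF.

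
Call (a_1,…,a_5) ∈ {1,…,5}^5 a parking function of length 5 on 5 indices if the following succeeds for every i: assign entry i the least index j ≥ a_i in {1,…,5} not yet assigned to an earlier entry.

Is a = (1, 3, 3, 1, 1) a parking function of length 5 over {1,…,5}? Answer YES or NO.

YES

Sorted: b = (1, 1, 1, 3, 3).
  b_1=1 ≤ 1
  b_2=1 ≤ 2
  b_3=1 ≤ 3
  b_4=3 ≤ 4
  b_5=3 ≤ 5
All bounds hold ⇒ YES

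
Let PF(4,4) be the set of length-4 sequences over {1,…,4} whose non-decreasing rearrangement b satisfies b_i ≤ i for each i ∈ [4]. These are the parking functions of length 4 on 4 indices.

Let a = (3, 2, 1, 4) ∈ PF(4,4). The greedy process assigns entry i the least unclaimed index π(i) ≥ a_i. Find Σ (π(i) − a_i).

0

Σπ = 10 ({1..4} each once); Σa = 3+2+1+4 = 10; disp = 10−10 = 0.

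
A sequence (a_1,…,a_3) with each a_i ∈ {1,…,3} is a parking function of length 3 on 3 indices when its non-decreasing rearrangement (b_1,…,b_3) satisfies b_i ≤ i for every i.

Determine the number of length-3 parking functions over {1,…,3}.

#PF = (4−3)·4^(3−1) = 1×16 = 16 (Konheim–Weiss)
One tuple (2,2,1) → sorted (1,2,2): b_i ≤ i ∀i, a PF.

16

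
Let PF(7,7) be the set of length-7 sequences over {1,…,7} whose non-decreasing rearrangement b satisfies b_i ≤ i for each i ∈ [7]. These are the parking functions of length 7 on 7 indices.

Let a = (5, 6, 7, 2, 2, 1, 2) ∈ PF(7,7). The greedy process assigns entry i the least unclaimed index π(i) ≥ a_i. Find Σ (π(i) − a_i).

Σπ = 7·8/2 = 28 (π permutes [7]); Σa = 5+6+7+2+2+1+2 = 25; disp = 28−25 = 3.

3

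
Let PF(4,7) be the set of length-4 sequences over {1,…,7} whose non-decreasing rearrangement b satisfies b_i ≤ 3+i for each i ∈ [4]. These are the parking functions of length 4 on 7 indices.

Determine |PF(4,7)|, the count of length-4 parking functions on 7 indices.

2048

|PF(4,7)| = 4·8^3 = 4×512 = 2048 (Konheim–Weiss)
E.g. (7,4,4,6) → sorted (4,4,6,7): b_i ≤ 3+i ∀i, a PF.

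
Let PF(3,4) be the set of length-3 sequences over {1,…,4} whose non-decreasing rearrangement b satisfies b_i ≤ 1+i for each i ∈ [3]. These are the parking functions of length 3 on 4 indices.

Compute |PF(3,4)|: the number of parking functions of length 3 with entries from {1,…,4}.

50

#PF = (5−3)·5^(3−1) = 2 · 25 = 50 (Konheim–Weiss)
Check (4,1,1) → sorted (1,1,4): b_i ≤ 1+i ∀i, a PF.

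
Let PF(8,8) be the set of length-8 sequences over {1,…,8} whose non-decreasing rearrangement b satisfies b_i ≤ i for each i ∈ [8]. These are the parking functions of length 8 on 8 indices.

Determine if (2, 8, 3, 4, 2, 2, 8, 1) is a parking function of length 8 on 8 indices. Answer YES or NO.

Rearranged: b = (1, 2, 2, 2, 3, 4, 8, 8).
  b_1=1 ≤ 1
  b_2=2 ≤ 2
  b_3=2 ≤ 3
  b_4=2 ≤ 4
  b_5=3 ≤ 5
  b_6=4 ≤ 6
  b_7=8 > 7
  fails at i=7 ⇒ NO

NO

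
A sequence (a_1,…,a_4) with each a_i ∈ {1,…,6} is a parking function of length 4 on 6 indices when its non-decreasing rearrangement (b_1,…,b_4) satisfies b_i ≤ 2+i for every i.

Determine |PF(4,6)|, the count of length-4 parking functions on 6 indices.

#PF = (6−4+1)·(6+1)^(4−1) = 3×343 = 1029
One tuple (2,2,6,2) → sorted (2,2,2,6): b_i ≤ 2+i ∀i, a PF.

1029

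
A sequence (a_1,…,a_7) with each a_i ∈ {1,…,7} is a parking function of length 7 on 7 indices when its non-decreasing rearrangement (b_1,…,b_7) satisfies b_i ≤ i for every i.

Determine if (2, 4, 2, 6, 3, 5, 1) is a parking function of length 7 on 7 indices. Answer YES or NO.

Sorted: b = (1, 2, 2, 3, 4, 5, 6).
  b_1=1 ≤ 1
  b_2=2 ≤ 2
  b_3=2 ≤ 3
  b_4=3 ≤ 4
  b_5=4 ≤ 5
  b_6=5 ≤ 6
  b_7=6 ≤ 7
All bounds hold ⇒ YES

YES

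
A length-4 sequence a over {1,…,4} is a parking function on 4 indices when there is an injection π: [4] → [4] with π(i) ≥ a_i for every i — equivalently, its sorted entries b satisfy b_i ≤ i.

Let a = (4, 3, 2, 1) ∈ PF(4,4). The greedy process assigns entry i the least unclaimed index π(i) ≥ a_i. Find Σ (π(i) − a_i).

Σπ = 10 ({1..4} each once); Σa = 4+3+2+1 = 10; disp = 10−10 = 0.

0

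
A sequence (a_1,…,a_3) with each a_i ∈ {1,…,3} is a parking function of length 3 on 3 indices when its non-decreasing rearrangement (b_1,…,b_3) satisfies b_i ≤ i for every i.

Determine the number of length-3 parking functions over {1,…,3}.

16

|PF(3,3)| = 1·4^2 = 1 · 16 = 16
One tuple (3,1,2) → sorted (1,2,3): b_i ≤ i ∀i, a PF.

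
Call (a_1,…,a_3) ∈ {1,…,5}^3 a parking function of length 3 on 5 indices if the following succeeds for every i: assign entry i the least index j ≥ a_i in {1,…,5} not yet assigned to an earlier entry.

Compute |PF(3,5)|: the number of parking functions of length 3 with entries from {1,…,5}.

Count = (6−3)·6^(3−1) = 3·36 = 108 (Pollak)
One tuple (4,1,3) → sorted (1,3,4): b_i ≤ 2+i ∀i, a PF.

108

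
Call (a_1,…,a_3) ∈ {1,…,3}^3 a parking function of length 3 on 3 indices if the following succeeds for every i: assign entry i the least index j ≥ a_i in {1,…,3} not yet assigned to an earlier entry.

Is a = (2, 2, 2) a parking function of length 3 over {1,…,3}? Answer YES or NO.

NO

Order a: b = (2, 2, 2).
  b_1=2 > 1
  fails at i=1 ⇒ NO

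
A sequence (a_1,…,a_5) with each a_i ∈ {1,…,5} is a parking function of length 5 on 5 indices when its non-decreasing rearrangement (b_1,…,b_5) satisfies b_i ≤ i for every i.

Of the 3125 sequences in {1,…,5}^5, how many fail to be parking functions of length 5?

1829

#PF = (6−5)·6^(5−1) = 1·1296 = 1296 (Pollak)
One tuple (4,4,3,3,4) → sorted (3,3,4,4,4): b_1=3>1, not a PF.
5^5 − 1296 = 3125 − 1296 = 1829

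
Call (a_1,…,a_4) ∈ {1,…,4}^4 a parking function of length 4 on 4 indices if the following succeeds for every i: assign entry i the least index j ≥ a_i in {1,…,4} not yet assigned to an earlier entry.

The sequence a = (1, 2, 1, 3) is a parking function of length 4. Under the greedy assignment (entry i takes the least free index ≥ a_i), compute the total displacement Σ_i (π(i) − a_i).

3

Σπ = 10 ({1..4} each once); Σa = 1+2+1+3 = 7; disp = 10−7 = 3.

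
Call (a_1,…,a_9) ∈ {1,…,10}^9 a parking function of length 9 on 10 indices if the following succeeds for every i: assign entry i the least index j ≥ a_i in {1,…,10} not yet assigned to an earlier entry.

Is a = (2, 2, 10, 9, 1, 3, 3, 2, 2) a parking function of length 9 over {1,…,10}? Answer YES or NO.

Sorted: b = (1, 2, 2, 2, 2, 3, 3, 9, 10).
  b_1=1 ≤ 2
  b_2=2 ≤ 3
  b_3=2 ≤ 4
  b_4=2 ≤ 5
  b_5=2 ≤ 6
  b_6=3 ≤ 7
  b_7=3 ≤ 8
  b_8=9 ≤ 9
  b_9=10 ≤ 10
All bounds hold ⇒ YES

YES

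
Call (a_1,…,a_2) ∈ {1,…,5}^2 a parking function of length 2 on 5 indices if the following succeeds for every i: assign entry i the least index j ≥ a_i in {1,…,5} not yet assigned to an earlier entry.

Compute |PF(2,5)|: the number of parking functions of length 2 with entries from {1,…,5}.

24

|PF(2,5)| = (5−2+1)·(5+1)^(2−1) = 4 · 6 = 24 (Konheim–Weiss)
Check (2,4) → sorted (2,4): b_i ≤ 3+i ∀i, a PF.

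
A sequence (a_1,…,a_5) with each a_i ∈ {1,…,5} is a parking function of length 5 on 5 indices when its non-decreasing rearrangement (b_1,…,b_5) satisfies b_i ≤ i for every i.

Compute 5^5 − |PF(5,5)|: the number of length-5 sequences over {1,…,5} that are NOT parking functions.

1829

|PF(5,5)| = (5+1−5)·(5+1)^{5−1} = 1×1296 = 1296 (Pollak)
E.g. (1,4,5,5,1) → sorted (1,1,4,5,5): b_3=4>3, not a PF.
5^5 − 1296 = 3125 − 1296 = 1829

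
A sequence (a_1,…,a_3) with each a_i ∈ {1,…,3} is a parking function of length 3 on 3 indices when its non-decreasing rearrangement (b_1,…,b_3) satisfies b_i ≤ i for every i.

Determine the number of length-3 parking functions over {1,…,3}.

16

|PF| = (3−3+1)·(3+1)^(3−1) = 1 · 16 = 16 (Pollak)
One tuple (2,2,1) → sorted (1,2,2): b_i ≤ i ∀i, a PF.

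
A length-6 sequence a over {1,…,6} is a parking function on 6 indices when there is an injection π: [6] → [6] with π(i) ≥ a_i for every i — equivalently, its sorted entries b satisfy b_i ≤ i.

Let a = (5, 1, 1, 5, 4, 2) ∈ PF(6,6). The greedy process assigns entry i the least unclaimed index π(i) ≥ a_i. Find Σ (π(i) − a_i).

Σπ = 21 ({1..6} each once); Σa = 5+1+1+5+4+2 = 18; disp = 21−18 = 3.

3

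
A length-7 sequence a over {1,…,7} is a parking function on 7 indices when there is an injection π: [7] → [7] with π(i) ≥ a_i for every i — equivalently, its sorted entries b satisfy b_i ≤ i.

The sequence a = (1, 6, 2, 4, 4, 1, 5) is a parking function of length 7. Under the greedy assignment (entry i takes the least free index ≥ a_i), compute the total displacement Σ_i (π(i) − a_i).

Σπ = 28 ({1..7} each once); Σa = 1+6+2+4+4+1+5 = 23; disp = 28−23 = 5.

5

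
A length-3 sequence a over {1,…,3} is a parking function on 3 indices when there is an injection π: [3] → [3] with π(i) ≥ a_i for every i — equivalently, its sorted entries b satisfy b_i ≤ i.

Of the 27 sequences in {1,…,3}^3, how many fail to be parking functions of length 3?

11

|PF| = (3−3+1)·(3+1)^(3−1) = 1×16 = 16 [KW]
Check (3,3,3) → sorted (3,3,3): b_1=3>1, not a PF.
So 27 − 16 = 11 fail.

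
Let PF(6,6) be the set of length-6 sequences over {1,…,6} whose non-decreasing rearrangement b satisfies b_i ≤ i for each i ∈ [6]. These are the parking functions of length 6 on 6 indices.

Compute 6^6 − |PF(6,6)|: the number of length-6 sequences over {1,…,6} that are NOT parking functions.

29849

|PF(6,6)| = (6−6+1)·(6+1)^(6−1) = 1×16807 = 16807
One tuple (5,3,4,6,1,4) → sorted (1,3,4,4,5,6): b_2=3>2, not a PF.
So 46656 − 16807 = 29849 fail.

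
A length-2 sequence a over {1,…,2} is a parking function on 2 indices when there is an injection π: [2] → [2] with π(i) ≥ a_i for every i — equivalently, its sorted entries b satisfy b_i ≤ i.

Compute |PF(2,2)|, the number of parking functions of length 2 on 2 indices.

3

#PF = (2+1−2)·(2+1)^{2−1} = 1·3 = 3 [KW]
E.g. (2,1) → sorted (1,2): b_i ≤ i ∀i, a PF.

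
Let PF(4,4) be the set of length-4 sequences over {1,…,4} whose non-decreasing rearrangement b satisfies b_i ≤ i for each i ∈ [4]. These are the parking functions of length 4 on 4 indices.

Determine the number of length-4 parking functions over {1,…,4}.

125

Count = 1·5^3 = 1·125 = 125
Example (2,4,1,2) → sorted (1,2,2,4): b_i ≤ i ∀i, a PF.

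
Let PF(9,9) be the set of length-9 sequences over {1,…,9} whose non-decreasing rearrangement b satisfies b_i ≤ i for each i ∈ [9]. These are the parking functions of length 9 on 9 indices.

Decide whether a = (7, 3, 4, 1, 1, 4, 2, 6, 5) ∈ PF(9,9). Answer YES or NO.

YES

Sorted: b = (1, 1, 2, 3, 4, 4, 5, 6, 7).
  b_1=1 ≤ 1
  b_2=1 ≤ 2
  b_3=2 ≤ 3
  b_4=3 ≤ 4
  b_5=4 ≤ 5
  b_6=4 ≤ 6
  b_7=5 ≤ 7
  b_8=6 ≤ 8
  b_9=7 ≤ 9
All bounds hold ⇒ YES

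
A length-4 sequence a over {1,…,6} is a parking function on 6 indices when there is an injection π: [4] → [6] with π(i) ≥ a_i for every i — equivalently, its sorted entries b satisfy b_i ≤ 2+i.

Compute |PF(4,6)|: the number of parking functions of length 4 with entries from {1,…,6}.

Count = (6+1−4)·(6+1)^{4−1} = 3×343 = 1029 (Pollak)
Check (2,6,2,5) → sorted (2,2,5,6): b_i ≤ 2+i ∀i, a PF.

1029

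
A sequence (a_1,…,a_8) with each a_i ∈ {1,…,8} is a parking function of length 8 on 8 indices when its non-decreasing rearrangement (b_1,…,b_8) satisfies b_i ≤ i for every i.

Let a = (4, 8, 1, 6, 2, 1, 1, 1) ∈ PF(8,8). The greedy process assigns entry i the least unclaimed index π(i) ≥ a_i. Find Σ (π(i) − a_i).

12

Σπ = 36 ({1..8} each once); Σa = 4+8+1+6+2+1+1+1 = 24; disp = 36−24 = 12.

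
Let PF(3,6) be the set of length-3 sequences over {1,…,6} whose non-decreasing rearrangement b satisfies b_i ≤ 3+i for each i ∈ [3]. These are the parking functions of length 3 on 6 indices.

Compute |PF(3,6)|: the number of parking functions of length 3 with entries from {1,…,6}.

196

#PF = (7−3)·7^(3−1) = 4×49 = 196 (Konheim–Weiss)
One tuple (5,5,1) → sorted (1,5,5): b_i ≤ 3+i ∀i, a PF.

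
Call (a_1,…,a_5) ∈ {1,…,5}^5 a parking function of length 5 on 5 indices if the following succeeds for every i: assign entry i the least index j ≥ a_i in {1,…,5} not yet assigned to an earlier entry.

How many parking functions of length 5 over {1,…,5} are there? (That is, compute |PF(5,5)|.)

Count = (5−5+1)·(5+1)^(5−1) = 1×1296 = 1296 [KW]
One tuple (3,2,3,3,1) → sorted (1,2,3,3,3): b_i ≤ i ∀i, a PF.

1296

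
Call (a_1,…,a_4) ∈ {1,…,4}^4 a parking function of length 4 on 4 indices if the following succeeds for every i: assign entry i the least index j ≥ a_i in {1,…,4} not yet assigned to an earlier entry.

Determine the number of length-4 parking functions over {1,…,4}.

125

|PF| = (5−4)·5^(4−1) = 1×125 = 125 (Konheim–Weiss)
One tuple (2,1,2,2) → sorted (1,2,2,2): b_i ≤ i ∀i, a PF.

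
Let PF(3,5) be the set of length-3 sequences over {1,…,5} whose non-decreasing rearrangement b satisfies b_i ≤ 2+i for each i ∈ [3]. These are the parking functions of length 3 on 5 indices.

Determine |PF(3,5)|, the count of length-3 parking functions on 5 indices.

108

|PF| = (5−3+1)·(5+1)^(3−1) = 3×36 = 108 [KW]
One tuple (2,3,5) → sorted (2,3,5): b_i ≤ 2+i ∀i, a PF.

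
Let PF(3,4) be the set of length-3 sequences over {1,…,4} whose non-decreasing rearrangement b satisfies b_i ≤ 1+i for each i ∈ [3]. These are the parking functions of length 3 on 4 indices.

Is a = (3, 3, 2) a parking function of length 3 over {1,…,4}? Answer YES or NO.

Rearranged: b = (2, 3, 3).
  b_1=2 ≤ 2
  b_2=3 ≤ 3
  b_3=3 ≤ 4
All bounds hold ⇒ YES

YES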